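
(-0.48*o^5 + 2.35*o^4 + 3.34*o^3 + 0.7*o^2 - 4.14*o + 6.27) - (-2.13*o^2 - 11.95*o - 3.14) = -0.48*o^5 + 2.35*o^4 + 3.34*o^3 + 2.83*o^2 + 7.81*o + 9.41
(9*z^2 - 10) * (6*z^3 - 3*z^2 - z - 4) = 54*z^5 - 27*z^4 - 69*z^3 - 6*z^2 + 10*z + 40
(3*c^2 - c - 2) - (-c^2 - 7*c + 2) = 4*c^2 + 6*c - 4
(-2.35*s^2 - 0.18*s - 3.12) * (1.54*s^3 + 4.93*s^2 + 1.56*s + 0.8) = -3.619*s^5 - 11.8627*s^4 - 9.3582*s^3 - 17.5424*s^2 - 5.0112*s - 2.496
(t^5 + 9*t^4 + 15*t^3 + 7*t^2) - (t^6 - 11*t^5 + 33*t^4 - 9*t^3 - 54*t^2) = -t^6 + 12*t^5 - 24*t^4 + 24*t^3 + 61*t^2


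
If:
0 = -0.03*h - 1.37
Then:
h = -45.67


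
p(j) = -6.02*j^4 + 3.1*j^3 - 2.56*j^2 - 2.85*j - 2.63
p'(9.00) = -16849.95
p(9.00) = -37472.96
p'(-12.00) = 43008.03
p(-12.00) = -130524.59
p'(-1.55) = 117.10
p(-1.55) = -50.65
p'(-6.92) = 8457.41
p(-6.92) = -14937.26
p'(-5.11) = 3479.22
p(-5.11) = -4573.24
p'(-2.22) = 317.81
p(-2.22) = -189.06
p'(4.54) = -2087.73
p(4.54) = -2335.77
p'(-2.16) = 294.27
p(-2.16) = -170.70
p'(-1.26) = 66.53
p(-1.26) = -24.48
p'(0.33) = -4.39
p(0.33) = -3.81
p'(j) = -24.08*j^3 + 9.3*j^2 - 5.12*j - 2.85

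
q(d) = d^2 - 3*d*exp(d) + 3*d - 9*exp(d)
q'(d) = -3*d*exp(d) + 2*d - 12*exp(d) + 3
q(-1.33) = -3.55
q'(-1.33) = -1.78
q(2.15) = -121.56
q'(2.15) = -151.09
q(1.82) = -80.47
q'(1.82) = -101.12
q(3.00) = -343.54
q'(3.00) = -412.80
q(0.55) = -16.51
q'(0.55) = -19.56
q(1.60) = -60.99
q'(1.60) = -77.01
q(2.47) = -180.50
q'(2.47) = -221.53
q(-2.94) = -0.19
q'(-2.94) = -3.05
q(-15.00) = 180.00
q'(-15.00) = -27.00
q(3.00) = -343.54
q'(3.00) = -412.80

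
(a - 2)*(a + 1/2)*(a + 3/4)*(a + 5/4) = a^4 + a^3/2 - 49*a^2/16 - 109*a/32 - 15/16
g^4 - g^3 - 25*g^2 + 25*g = g*(g - 5)*(g - 1)*(g + 5)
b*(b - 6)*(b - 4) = b^3 - 10*b^2 + 24*b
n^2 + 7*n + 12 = (n + 3)*(n + 4)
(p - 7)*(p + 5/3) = p^2 - 16*p/3 - 35/3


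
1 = 1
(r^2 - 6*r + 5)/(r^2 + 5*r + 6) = (r^2 - 6*r + 5)/(r^2 + 5*r + 6)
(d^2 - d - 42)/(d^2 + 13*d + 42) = (d - 7)/(d + 7)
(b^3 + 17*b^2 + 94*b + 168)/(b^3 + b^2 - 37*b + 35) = (b^2 + 10*b + 24)/(b^2 - 6*b + 5)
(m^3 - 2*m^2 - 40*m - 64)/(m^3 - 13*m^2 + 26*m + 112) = (m + 4)/(m - 7)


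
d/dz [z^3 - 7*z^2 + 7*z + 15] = 3*z^2 - 14*z + 7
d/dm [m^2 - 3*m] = 2*m - 3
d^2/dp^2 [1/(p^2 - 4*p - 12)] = 2*(p^2 - 4*p - 4*(p - 2)^2 - 12)/(-p^2 + 4*p + 12)^3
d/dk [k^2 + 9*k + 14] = 2*k + 9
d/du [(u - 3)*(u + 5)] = 2*u + 2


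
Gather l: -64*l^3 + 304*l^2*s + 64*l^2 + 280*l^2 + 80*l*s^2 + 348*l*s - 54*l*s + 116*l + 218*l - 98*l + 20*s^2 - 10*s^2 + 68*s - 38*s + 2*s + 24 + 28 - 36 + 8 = -64*l^3 + l^2*(304*s + 344) + l*(80*s^2 + 294*s + 236) + 10*s^2 + 32*s + 24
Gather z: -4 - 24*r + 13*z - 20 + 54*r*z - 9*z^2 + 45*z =-24*r - 9*z^2 + z*(54*r + 58) - 24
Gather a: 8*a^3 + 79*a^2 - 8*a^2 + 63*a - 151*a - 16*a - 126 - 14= 8*a^3 + 71*a^2 - 104*a - 140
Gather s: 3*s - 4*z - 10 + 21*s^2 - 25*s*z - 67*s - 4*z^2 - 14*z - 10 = 21*s^2 + s*(-25*z - 64) - 4*z^2 - 18*z - 20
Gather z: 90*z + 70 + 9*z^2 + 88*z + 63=9*z^2 + 178*z + 133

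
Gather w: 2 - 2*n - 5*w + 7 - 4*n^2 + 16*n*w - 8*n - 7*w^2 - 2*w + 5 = -4*n^2 - 10*n - 7*w^2 + w*(16*n - 7) + 14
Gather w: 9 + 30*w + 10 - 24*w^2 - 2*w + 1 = -24*w^2 + 28*w + 20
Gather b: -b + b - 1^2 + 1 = 0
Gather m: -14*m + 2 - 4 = -14*m - 2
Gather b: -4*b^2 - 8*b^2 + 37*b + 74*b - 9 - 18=-12*b^2 + 111*b - 27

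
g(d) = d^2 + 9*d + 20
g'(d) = 2*d + 9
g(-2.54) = 3.59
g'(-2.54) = 3.92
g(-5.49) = 0.73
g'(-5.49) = -1.98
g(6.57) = 122.29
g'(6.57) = 22.14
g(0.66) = 26.38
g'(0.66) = 10.32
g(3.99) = 71.83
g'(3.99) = 16.98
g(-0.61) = 14.88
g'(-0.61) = 7.78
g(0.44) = 24.15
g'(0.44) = 9.88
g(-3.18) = 1.49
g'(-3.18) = 2.64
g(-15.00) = 110.00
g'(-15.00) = -21.00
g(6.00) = 110.00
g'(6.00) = 21.00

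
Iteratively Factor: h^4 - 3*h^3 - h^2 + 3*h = (h)*(h^3 - 3*h^2 - h + 3) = h*(h - 3)*(h^2 - 1) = h*(h - 3)*(h + 1)*(h - 1)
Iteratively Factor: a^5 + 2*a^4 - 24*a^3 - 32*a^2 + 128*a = (a - 4)*(a^4 + 6*a^3 - 32*a) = (a - 4)*(a - 2)*(a^3 + 8*a^2 + 16*a) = (a - 4)*(a - 2)*(a + 4)*(a^2 + 4*a) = (a - 4)*(a - 2)*(a + 4)^2*(a)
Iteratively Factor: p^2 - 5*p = (p)*(p - 5)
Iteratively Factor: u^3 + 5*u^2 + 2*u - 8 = (u + 4)*(u^2 + u - 2) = (u - 1)*(u + 4)*(u + 2)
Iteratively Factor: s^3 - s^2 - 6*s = (s - 3)*(s^2 + 2*s) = s*(s - 3)*(s + 2)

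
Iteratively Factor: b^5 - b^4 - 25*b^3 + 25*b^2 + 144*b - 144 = (b + 3)*(b^4 - 4*b^3 - 13*b^2 + 64*b - 48) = (b + 3)*(b + 4)*(b^3 - 8*b^2 + 19*b - 12) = (b - 4)*(b + 3)*(b + 4)*(b^2 - 4*b + 3) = (b - 4)*(b - 3)*(b + 3)*(b + 4)*(b - 1)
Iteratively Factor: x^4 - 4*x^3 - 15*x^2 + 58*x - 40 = (x + 4)*(x^3 - 8*x^2 + 17*x - 10) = (x - 2)*(x + 4)*(x^2 - 6*x + 5) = (x - 5)*(x - 2)*(x + 4)*(x - 1)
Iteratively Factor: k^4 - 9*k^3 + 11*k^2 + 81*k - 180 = (k - 4)*(k^3 - 5*k^2 - 9*k + 45) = (k - 5)*(k - 4)*(k^2 - 9) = (k - 5)*(k - 4)*(k - 3)*(k + 3)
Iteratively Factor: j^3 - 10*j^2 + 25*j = (j - 5)*(j^2 - 5*j) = j*(j - 5)*(j - 5)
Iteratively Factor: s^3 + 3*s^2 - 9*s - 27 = (s + 3)*(s^2 - 9) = (s + 3)^2*(s - 3)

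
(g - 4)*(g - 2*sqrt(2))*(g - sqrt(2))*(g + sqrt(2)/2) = g^4 - 4*g^3 - 5*sqrt(2)*g^3/2 + g^2 + 10*sqrt(2)*g^2 - 4*g + 2*sqrt(2)*g - 8*sqrt(2)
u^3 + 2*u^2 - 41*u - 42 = (u - 6)*(u + 1)*(u + 7)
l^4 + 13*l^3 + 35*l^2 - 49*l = l*(l - 1)*(l + 7)^2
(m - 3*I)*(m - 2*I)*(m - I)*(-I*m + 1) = -I*m^4 - 5*m^3 + 5*I*m^2 - 5*m + 6*I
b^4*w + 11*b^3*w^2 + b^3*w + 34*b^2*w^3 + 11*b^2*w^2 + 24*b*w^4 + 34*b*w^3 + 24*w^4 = (b + w)*(b + 4*w)*(b + 6*w)*(b*w + w)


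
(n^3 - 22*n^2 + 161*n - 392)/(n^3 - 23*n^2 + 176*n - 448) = (n - 7)/(n - 8)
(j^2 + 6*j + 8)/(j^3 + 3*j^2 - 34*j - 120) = (j + 2)/(j^2 - j - 30)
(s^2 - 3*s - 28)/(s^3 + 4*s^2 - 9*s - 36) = (s - 7)/(s^2 - 9)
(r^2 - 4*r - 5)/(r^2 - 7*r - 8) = (r - 5)/(r - 8)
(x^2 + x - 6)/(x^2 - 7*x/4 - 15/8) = 8*(-x^2 - x + 6)/(-8*x^2 + 14*x + 15)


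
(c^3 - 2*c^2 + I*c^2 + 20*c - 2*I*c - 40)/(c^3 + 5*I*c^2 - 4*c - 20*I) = (c - 4*I)/(c + 2)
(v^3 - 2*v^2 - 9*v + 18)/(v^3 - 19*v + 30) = (v + 3)/(v + 5)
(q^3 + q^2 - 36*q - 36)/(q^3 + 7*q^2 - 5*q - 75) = (q^3 + q^2 - 36*q - 36)/(q^3 + 7*q^2 - 5*q - 75)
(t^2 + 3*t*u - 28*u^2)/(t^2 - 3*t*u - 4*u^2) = (t + 7*u)/(t + u)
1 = 1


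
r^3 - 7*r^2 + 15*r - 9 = (r - 3)^2*(r - 1)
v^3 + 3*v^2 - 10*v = v*(v - 2)*(v + 5)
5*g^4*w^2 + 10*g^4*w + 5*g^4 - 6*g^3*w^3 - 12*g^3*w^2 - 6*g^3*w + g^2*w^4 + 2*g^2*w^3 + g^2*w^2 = (-5*g + w)*(-g + w)*(g*w + g)^2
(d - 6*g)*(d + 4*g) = d^2 - 2*d*g - 24*g^2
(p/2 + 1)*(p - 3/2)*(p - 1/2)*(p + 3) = p^4/2 + 3*p^3/2 - 13*p^2/8 - 33*p/8 + 9/4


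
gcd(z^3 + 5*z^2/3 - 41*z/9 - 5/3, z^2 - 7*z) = 1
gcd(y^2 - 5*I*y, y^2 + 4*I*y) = y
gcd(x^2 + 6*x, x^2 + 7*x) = x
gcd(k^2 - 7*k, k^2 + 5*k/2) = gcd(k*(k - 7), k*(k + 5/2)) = k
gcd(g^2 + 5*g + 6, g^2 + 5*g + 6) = g^2 + 5*g + 6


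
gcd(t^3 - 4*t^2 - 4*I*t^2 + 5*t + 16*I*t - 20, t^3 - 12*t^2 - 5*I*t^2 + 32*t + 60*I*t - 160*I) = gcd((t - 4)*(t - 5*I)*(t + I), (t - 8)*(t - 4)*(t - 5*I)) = t^2 + t*(-4 - 5*I) + 20*I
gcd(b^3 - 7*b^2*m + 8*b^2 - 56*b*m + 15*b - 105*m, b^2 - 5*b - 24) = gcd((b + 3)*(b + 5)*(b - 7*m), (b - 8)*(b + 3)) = b + 3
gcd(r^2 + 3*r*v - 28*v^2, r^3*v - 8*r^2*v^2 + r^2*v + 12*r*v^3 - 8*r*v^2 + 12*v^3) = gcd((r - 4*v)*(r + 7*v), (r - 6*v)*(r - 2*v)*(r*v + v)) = 1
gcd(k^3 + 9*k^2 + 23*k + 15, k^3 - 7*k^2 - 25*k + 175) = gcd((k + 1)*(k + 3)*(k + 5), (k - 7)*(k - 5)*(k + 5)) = k + 5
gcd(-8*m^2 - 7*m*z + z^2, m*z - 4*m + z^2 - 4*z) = m + z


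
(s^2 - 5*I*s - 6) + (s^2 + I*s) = 2*s^2 - 4*I*s - 6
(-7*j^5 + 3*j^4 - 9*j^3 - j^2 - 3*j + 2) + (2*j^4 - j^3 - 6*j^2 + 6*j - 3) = -7*j^5 + 5*j^4 - 10*j^3 - 7*j^2 + 3*j - 1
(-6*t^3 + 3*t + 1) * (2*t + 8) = -12*t^4 - 48*t^3 + 6*t^2 + 26*t + 8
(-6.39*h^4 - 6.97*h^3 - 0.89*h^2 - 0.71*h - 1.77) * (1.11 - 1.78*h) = 11.3742*h^5 + 5.3137*h^4 - 6.1525*h^3 + 0.2759*h^2 + 2.3625*h - 1.9647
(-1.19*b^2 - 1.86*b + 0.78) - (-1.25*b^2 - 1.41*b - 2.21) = 0.0600000000000001*b^2 - 0.45*b + 2.99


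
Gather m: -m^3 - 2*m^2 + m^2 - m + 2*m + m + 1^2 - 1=-m^3 - m^2 + 2*m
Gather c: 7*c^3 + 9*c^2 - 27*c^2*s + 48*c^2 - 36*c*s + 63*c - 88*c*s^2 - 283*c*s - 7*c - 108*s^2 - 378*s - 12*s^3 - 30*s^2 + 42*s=7*c^3 + c^2*(57 - 27*s) + c*(-88*s^2 - 319*s + 56) - 12*s^3 - 138*s^2 - 336*s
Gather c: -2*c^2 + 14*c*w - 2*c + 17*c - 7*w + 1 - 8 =-2*c^2 + c*(14*w + 15) - 7*w - 7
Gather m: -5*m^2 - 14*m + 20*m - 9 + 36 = -5*m^2 + 6*m + 27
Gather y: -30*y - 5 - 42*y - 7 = -72*y - 12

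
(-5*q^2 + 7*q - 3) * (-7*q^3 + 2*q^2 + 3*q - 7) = 35*q^5 - 59*q^4 + 20*q^3 + 50*q^2 - 58*q + 21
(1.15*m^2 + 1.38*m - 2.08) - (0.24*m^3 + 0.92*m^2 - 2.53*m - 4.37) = -0.24*m^3 + 0.23*m^2 + 3.91*m + 2.29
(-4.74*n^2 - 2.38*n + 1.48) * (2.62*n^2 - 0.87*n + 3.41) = -12.4188*n^4 - 2.1118*n^3 - 10.2152*n^2 - 9.4034*n + 5.0468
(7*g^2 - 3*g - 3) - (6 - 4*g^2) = 11*g^2 - 3*g - 9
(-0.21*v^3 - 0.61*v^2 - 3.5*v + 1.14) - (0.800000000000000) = -0.21*v^3 - 0.61*v^2 - 3.5*v + 0.34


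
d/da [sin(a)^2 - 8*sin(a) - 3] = 2*(sin(a) - 4)*cos(a)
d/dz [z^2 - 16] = 2*z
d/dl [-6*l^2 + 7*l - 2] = 7 - 12*l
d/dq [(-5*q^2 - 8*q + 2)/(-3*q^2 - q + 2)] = (-19*q^2 - 8*q - 14)/(9*q^4 + 6*q^3 - 11*q^2 - 4*q + 4)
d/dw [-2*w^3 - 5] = -6*w^2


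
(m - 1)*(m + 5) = m^2 + 4*m - 5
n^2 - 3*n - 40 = (n - 8)*(n + 5)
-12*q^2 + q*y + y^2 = (-3*q + y)*(4*q + y)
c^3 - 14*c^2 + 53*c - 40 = (c - 8)*(c - 5)*(c - 1)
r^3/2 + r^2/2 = r^2*(r/2 + 1/2)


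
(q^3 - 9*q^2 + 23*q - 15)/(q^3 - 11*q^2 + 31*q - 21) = (q - 5)/(q - 7)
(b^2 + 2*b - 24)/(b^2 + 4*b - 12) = (b - 4)/(b - 2)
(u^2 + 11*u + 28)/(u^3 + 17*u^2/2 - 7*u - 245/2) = 2*(u + 4)/(2*u^2 + 3*u - 35)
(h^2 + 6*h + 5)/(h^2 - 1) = (h + 5)/(h - 1)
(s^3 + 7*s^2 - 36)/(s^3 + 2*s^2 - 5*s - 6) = (s + 6)/(s + 1)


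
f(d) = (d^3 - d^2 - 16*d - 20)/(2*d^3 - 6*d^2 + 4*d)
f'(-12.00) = -0.01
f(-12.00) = 0.39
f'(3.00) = 8.06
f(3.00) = -4.17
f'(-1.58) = 0.24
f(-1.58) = 0.04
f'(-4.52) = -0.06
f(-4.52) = 0.19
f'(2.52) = 37.38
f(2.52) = -12.72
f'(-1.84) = 0.06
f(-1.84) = 0.00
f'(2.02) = 29983.92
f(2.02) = -584.33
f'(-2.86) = -0.09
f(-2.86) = 0.05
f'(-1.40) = 0.46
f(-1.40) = 0.10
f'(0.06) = 1371.71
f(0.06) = -95.80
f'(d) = (-6*d^2 + 12*d - 4)*(d^3 - d^2 - 16*d - 20)/(2*d^3 - 6*d^2 + 4*d)^2 + (3*d^2 - 2*d - 16)/(2*d^3 - 6*d^2 + 4*d) = (-d^4 + 18*d^3 + 5*d^2 - 60*d + 20)/(d^2*(d^4 - 6*d^3 + 13*d^2 - 12*d + 4))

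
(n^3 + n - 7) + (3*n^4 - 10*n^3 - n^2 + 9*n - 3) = 3*n^4 - 9*n^3 - n^2 + 10*n - 10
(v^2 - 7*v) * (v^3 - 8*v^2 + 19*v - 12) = v^5 - 15*v^4 + 75*v^3 - 145*v^2 + 84*v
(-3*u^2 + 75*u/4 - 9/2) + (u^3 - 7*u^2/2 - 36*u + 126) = u^3 - 13*u^2/2 - 69*u/4 + 243/2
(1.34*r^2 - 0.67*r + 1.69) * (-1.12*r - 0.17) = -1.5008*r^3 + 0.5226*r^2 - 1.7789*r - 0.2873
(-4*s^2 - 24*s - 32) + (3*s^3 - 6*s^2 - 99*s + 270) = 3*s^3 - 10*s^2 - 123*s + 238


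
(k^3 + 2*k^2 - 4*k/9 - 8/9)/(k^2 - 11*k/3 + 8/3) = (9*k^3 + 18*k^2 - 4*k - 8)/(3*(3*k^2 - 11*k + 8))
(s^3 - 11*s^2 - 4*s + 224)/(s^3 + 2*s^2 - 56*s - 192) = (s - 7)/(s + 6)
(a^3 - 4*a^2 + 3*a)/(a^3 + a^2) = (a^2 - 4*a + 3)/(a*(a + 1))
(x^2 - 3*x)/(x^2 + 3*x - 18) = x/(x + 6)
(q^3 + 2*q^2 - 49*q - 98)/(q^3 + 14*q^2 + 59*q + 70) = (q - 7)/(q + 5)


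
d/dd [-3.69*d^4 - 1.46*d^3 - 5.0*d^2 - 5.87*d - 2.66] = -14.76*d^3 - 4.38*d^2 - 10.0*d - 5.87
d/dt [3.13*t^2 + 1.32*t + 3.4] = 6.26*t + 1.32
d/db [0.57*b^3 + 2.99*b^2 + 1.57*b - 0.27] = 1.71*b^2 + 5.98*b + 1.57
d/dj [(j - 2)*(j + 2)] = 2*j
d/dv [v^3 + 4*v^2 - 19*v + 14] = 3*v^2 + 8*v - 19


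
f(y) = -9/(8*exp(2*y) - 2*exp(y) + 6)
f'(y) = -9*(-16*exp(2*y) + 2*exp(y))/(8*exp(2*y) - 2*exp(y) + 6)^2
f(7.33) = -0.00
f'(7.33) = 0.00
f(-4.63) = -1.50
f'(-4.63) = -0.00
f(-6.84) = -1.50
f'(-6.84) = -0.00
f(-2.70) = -1.52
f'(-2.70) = -0.02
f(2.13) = -0.02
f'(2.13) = 0.03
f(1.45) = -0.06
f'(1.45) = 0.12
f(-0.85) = -1.36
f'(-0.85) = 0.43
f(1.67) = -0.04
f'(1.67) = 0.08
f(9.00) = 0.00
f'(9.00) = 0.00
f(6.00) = 0.00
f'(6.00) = 0.00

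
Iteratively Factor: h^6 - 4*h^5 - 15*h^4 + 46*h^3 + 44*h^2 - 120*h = (h + 3)*(h^5 - 7*h^4 + 6*h^3 + 28*h^2 - 40*h) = (h - 5)*(h + 3)*(h^4 - 2*h^3 - 4*h^2 + 8*h) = (h - 5)*(h - 2)*(h + 3)*(h^3 - 4*h) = (h - 5)*(h - 2)^2*(h + 3)*(h^2 + 2*h) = h*(h - 5)*(h - 2)^2*(h + 3)*(h + 2)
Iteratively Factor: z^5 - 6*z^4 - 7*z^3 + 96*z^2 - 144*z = (z - 4)*(z^4 - 2*z^3 - 15*z^2 + 36*z) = z*(z - 4)*(z^3 - 2*z^2 - 15*z + 36) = z*(z - 4)*(z + 4)*(z^2 - 6*z + 9) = z*(z - 4)*(z - 3)*(z + 4)*(z - 3)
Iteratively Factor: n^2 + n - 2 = (n - 1)*(n + 2)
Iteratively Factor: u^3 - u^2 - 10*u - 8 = (u + 1)*(u^2 - 2*u - 8) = (u - 4)*(u + 1)*(u + 2)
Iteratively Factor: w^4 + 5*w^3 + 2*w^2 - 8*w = (w + 4)*(w^3 + w^2 - 2*w) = (w + 2)*(w + 4)*(w^2 - w) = w*(w + 2)*(w + 4)*(w - 1)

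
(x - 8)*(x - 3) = x^2 - 11*x + 24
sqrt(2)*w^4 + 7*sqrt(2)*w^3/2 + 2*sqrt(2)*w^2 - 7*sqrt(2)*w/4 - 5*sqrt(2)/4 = (w + 5/2)*(w - sqrt(2)/2)*(w + sqrt(2)/2)*(sqrt(2)*w + sqrt(2))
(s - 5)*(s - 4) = s^2 - 9*s + 20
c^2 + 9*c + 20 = (c + 4)*(c + 5)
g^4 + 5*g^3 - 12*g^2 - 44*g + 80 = (g - 2)^2*(g + 4)*(g + 5)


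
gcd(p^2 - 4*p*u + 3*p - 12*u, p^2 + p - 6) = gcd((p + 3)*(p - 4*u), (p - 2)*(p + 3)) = p + 3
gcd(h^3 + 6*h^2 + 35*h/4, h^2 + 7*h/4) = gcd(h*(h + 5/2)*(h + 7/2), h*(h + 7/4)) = h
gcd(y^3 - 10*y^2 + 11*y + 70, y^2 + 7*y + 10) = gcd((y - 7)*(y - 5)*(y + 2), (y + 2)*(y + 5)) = y + 2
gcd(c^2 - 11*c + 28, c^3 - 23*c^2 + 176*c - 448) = c - 7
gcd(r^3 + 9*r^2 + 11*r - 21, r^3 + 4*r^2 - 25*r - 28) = r + 7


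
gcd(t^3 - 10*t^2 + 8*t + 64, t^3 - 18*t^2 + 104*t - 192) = t^2 - 12*t + 32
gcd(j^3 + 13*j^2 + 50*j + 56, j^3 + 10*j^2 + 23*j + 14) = j^2 + 9*j + 14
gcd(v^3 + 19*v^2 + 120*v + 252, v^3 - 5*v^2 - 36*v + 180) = v + 6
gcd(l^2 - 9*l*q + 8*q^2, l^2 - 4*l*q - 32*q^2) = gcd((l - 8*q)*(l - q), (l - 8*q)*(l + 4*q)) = -l + 8*q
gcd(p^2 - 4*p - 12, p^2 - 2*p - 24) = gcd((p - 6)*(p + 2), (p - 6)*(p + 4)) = p - 6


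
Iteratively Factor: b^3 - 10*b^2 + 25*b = (b - 5)*(b^2 - 5*b) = b*(b - 5)*(b - 5)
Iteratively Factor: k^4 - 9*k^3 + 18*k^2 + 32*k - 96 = (k - 4)*(k^3 - 5*k^2 - 2*k + 24) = (k - 4)*(k + 2)*(k^2 - 7*k + 12) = (k - 4)*(k - 3)*(k + 2)*(k - 4)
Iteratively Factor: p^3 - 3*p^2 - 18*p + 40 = (p - 2)*(p^2 - p - 20) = (p - 5)*(p - 2)*(p + 4)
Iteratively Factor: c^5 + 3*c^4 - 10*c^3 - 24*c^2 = (c)*(c^4 + 3*c^3 - 10*c^2 - 24*c) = c*(c - 3)*(c^3 + 6*c^2 + 8*c) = c*(c - 3)*(c + 4)*(c^2 + 2*c) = c*(c - 3)*(c + 2)*(c + 4)*(c)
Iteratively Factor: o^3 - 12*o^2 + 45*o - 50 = (o - 5)*(o^2 - 7*o + 10) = (o - 5)*(o - 2)*(o - 5)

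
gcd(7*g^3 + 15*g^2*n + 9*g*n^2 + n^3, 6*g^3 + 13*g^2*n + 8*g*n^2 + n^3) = g^2 + 2*g*n + n^2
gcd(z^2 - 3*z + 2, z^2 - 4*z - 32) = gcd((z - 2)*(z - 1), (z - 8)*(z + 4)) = 1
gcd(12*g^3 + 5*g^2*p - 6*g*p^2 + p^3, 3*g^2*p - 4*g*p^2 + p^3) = -3*g + p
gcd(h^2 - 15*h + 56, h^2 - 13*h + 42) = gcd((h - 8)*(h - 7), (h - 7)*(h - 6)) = h - 7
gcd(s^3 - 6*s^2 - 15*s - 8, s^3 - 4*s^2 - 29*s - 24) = s^2 - 7*s - 8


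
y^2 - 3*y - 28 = (y - 7)*(y + 4)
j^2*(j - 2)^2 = j^4 - 4*j^3 + 4*j^2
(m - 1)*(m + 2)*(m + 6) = m^3 + 7*m^2 + 4*m - 12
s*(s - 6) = s^2 - 6*s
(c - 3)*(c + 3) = c^2 - 9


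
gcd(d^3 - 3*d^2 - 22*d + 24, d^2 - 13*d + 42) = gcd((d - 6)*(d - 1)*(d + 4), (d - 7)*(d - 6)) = d - 6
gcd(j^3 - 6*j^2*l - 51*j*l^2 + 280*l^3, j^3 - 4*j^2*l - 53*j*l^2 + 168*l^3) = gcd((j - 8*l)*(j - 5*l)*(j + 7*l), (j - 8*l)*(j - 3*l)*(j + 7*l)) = j^2 - j*l - 56*l^2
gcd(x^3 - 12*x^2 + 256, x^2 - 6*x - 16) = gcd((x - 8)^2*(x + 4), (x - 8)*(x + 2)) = x - 8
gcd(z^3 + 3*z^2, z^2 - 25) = 1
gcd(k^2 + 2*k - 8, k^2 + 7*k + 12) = k + 4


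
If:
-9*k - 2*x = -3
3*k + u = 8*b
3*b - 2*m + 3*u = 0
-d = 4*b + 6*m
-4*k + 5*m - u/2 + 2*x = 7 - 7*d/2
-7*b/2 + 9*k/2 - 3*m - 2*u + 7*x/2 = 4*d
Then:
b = -3/236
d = 363/236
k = 1/59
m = -117/472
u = -9/59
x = 84/59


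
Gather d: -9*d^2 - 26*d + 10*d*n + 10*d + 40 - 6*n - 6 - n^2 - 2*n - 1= -9*d^2 + d*(10*n - 16) - n^2 - 8*n + 33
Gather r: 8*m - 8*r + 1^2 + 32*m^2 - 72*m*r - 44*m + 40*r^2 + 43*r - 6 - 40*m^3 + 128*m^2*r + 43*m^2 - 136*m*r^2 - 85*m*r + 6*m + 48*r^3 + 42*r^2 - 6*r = -40*m^3 + 75*m^2 - 30*m + 48*r^3 + r^2*(82 - 136*m) + r*(128*m^2 - 157*m + 29) - 5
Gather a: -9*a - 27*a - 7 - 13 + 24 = 4 - 36*a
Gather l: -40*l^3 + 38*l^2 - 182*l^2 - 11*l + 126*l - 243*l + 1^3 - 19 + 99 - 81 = -40*l^3 - 144*l^2 - 128*l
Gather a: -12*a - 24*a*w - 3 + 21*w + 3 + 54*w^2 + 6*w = a*(-24*w - 12) + 54*w^2 + 27*w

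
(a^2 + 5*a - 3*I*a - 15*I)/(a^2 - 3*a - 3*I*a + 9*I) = (a + 5)/(a - 3)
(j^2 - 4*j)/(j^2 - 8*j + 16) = j/(j - 4)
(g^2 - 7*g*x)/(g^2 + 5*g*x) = (g - 7*x)/(g + 5*x)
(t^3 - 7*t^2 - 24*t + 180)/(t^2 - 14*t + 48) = (t^2 - t - 30)/(t - 8)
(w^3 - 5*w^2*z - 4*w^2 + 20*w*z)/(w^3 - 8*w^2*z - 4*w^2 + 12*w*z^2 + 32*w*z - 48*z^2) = w*(w - 5*z)/(w^2 - 8*w*z + 12*z^2)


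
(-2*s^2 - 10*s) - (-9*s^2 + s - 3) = 7*s^2 - 11*s + 3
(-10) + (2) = -8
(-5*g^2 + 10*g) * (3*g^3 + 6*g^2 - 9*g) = -15*g^5 + 105*g^3 - 90*g^2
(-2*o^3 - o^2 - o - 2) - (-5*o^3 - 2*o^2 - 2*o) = 3*o^3 + o^2 + o - 2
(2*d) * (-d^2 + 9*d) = -2*d^3 + 18*d^2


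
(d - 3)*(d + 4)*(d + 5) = d^3 + 6*d^2 - 7*d - 60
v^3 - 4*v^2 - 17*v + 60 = (v - 5)*(v - 3)*(v + 4)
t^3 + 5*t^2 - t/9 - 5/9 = (t - 1/3)*(t + 1/3)*(t + 5)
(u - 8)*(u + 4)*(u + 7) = u^3 + 3*u^2 - 60*u - 224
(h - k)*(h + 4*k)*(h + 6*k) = h^3 + 9*h^2*k + 14*h*k^2 - 24*k^3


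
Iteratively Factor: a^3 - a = (a)*(a^2 - 1) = a*(a + 1)*(a - 1)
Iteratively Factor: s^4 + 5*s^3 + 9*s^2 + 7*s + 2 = (s + 1)*(s^3 + 4*s^2 + 5*s + 2) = (s + 1)^2*(s^2 + 3*s + 2) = (s + 1)^2*(s + 2)*(s + 1)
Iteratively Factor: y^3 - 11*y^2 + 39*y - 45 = (y - 3)*(y^2 - 8*y + 15) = (y - 5)*(y - 3)*(y - 3)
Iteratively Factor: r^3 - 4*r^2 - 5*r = (r - 5)*(r^2 + r) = (r - 5)*(r + 1)*(r)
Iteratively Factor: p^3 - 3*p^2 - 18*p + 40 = (p - 2)*(p^2 - p - 20) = (p - 2)*(p + 4)*(p - 5)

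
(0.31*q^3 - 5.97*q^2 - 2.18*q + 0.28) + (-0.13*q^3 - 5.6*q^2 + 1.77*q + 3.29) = 0.18*q^3 - 11.57*q^2 - 0.41*q + 3.57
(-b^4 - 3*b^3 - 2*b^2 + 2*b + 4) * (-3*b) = 3*b^5 + 9*b^4 + 6*b^3 - 6*b^2 - 12*b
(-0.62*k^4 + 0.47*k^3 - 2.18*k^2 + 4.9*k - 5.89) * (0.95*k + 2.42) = -0.589*k^5 - 1.0539*k^4 - 0.9336*k^3 - 0.6206*k^2 + 6.2625*k - 14.2538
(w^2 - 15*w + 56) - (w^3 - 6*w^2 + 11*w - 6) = -w^3 + 7*w^2 - 26*w + 62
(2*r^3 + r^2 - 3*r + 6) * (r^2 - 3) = 2*r^5 + r^4 - 9*r^3 + 3*r^2 + 9*r - 18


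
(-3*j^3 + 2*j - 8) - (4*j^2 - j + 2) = -3*j^3 - 4*j^2 + 3*j - 10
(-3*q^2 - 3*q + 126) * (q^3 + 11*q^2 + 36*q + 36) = -3*q^5 - 36*q^4 - 15*q^3 + 1170*q^2 + 4428*q + 4536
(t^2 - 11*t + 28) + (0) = t^2 - 11*t + 28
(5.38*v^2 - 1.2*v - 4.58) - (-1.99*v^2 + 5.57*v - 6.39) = 7.37*v^2 - 6.77*v + 1.81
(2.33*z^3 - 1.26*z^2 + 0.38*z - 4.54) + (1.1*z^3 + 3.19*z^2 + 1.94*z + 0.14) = 3.43*z^3 + 1.93*z^2 + 2.32*z - 4.4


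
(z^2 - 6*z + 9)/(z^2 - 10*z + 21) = (z - 3)/(z - 7)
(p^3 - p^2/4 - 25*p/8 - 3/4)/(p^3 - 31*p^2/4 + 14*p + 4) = (p^2 - p/2 - 3)/(p^2 - 8*p + 16)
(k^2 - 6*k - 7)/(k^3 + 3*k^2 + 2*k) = (k - 7)/(k*(k + 2))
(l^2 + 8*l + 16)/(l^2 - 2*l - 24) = (l + 4)/(l - 6)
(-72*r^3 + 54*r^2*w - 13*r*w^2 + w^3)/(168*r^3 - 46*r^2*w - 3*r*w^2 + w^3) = (-3*r + w)/(7*r + w)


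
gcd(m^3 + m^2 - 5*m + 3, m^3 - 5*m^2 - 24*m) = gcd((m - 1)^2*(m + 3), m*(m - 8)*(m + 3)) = m + 3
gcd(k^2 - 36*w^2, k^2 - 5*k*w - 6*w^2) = -k + 6*w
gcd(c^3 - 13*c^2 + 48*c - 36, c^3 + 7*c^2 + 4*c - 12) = c - 1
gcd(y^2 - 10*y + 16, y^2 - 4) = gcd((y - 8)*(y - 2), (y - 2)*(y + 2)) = y - 2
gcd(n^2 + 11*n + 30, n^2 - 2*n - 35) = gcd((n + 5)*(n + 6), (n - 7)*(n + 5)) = n + 5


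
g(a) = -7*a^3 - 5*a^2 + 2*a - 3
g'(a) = -21*a^2 - 10*a + 2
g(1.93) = -68.09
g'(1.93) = -95.52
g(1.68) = -46.94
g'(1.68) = -74.07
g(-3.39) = 205.47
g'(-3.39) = -205.43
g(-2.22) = 44.51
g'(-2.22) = -79.30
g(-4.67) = 591.55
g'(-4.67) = -409.29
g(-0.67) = -4.48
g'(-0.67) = -0.73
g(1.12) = -16.87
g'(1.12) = -35.54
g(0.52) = -4.30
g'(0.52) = -8.88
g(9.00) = -5493.00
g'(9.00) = -1789.00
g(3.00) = -231.00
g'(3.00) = -217.00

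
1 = 1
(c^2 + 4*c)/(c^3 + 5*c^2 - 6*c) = (c + 4)/(c^2 + 5*c - 6)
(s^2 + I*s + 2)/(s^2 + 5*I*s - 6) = (s - I)/(s + 3*I)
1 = 1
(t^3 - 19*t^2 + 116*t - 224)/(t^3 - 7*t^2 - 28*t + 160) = (t - 7)/(t + 5)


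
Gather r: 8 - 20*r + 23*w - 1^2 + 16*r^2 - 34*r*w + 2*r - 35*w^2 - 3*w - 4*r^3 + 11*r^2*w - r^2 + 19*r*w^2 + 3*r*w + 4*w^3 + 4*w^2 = -4*r^3 + r^2*(11*w + 15) + r*(19*w^2 - 31*w - 18) + 4*w^3 - 31*w^2 + 20*w + 7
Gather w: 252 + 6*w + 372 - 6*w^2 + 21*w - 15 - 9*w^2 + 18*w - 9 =-15*w^2 + 45*w + 600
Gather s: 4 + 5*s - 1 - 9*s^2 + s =-9*s^2 + 6*s + 3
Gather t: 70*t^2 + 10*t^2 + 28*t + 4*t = 80*t^2 + 32*t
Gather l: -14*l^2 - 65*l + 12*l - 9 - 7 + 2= -14*l^2 - 53*l - 14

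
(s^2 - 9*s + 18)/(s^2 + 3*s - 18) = (s - 6)/(s + 6)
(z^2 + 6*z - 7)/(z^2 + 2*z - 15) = (z^2 + 6*z - 7)/(z^2 + 2*z - 15)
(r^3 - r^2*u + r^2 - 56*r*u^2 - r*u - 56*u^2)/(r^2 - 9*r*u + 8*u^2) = (r^2 + 7*r*u + r + 7*u)/(r - u)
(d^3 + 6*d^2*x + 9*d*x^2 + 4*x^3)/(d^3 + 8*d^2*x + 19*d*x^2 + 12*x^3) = (d + x)/(d + 3*x)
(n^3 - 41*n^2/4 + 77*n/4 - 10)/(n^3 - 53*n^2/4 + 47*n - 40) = (n - 1)/(n - 4)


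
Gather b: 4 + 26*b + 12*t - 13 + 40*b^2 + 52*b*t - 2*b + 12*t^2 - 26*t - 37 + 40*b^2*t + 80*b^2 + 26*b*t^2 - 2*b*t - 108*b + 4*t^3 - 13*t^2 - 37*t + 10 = b^2*(40*t + 120) + b*(26*t^2 + 50*t - 84) + 4*t^3 - t^2 - 51*t - 36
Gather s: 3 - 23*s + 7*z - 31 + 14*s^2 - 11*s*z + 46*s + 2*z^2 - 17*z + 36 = 14*s^2 + s*(23 - 11*z) + 2*z^2 - 10*z + 8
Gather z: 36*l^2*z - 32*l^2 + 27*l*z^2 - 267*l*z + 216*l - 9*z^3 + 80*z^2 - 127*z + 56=-32*l^2 + 216*l - 9*z^3 + z^2*(27*l + 80) + z*(36*l^2 - 267*l - 127) + 56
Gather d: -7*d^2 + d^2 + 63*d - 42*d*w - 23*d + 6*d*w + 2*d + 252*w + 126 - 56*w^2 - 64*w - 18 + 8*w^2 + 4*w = -6*d^2 + d*(42 - 36*w) - 48*w^2 + 192*w + 108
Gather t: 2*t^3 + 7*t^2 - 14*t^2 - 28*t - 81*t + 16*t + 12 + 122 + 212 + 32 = 2*t^3 - 7*t^2 - 93*t + 378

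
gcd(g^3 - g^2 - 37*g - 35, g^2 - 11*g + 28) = g - 7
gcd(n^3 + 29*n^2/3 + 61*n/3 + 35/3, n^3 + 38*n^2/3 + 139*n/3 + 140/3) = n^2 + 26*n/3 + 35/3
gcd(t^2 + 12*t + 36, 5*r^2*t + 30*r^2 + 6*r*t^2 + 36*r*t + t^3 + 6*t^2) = t + 6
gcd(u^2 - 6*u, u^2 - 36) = u - 6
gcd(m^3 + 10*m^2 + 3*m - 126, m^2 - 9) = m - 3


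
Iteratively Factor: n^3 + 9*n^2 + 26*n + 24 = (n + 4)*(n^2 + 5*n + 6) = (n + 2)*(n + 4)*(n + 3)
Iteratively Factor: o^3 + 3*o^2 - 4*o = (o + 4)*(o^2 - o) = o*(o + 4)*(o - 1)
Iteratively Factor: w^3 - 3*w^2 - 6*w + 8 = (w + 2)*(w^2 - 5*w + 4) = (w - 4)*(w + 2)*(w - 1)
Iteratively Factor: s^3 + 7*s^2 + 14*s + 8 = (s + 2)*(s^2 + 5*s + 4) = (s + 2)*(s + 4)*(s + 1)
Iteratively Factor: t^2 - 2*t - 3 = (t - 3)*(t + 1)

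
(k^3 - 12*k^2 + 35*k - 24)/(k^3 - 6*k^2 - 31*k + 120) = (k - 1)/(k + 5)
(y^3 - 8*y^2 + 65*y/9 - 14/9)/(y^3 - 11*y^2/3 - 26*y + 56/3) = (y - 1/3)/(y + 4)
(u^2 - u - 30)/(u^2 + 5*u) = (u - 6)/u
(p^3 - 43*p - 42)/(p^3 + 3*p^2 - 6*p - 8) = (p^2 - p - 42)/(p^2 + 2*p - 8)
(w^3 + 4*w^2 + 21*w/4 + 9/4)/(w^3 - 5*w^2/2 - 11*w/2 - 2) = (4*w^2 + 12*w + 9)/(2*(2*w^2 - 7*w - 4))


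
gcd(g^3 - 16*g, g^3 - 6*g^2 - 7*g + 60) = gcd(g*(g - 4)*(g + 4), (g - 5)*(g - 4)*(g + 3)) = g - 4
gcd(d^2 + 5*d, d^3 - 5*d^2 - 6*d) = d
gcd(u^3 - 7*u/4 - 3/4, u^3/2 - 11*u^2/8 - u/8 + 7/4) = u + 1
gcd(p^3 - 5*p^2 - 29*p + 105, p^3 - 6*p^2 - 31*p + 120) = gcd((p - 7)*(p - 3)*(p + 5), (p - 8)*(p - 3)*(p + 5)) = p^2 + 2*p - 15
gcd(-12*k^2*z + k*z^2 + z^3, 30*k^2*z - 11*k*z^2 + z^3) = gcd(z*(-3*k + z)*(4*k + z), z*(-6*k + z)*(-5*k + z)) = z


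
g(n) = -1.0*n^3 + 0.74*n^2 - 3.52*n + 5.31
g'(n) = -3.0*n^2 + 1.48*n - 3.52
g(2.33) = -11.52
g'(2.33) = -16.36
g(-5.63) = 227.04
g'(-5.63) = -106.94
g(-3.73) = 80.63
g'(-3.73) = -50.78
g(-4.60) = 134.50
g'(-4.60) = -73.81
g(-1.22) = 12.52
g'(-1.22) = -9.79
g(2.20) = -9.50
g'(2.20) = -14.78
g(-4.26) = 111.04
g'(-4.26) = -64.27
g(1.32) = -0.35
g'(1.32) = -6.79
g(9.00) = -695.43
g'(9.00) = -233.20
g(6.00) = -205.17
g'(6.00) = -102.64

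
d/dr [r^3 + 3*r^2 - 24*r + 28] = 3*r^2 + 6*r - 24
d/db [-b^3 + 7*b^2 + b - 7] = -3*b^2 + 14*b + 1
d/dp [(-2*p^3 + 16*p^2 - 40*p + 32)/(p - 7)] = 2*(-2*p^3 + 29*p^2 - 112*p + 124)/(p^2 - 14*p + 49)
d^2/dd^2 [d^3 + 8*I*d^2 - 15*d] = 6*d + 16*I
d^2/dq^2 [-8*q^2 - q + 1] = -16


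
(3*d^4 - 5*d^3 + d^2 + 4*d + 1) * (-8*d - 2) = -24*d^5 + 34*d^4 + 2*d^3 - 34*d^2 - 16*d - 2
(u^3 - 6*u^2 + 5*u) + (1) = u^3 - 6*u^2 + 5*u + 1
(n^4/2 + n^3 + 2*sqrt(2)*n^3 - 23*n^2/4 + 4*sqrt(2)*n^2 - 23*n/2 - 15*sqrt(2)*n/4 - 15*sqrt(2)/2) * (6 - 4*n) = -2*n^5 - 8*sqrt(2)*n^4 - n^4 - 4*sqrt(2)*n^3 + 29*n^3 + 23*n^2/2 + 39*sqrt(2)*n^2 - 69*n + 15*sqrt(2)*n/2 - 45*sqrt(2)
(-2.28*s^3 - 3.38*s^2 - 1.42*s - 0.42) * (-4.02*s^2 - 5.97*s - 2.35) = 9.1656*s^5 + 27.1992*s^4 + 31.245*s^3 + 18.1088*s^2 + 5.8444*s + 0.987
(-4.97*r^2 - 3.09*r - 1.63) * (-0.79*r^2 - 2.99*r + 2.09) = 3.9263*r^4 + 17.3014*r^3 + 0.139500000000002*r^2 - 1.5844*r - 3.4067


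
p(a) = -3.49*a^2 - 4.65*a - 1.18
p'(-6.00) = 37.23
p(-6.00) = -98.92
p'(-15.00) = 100.05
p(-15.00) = -716.68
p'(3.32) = -27.82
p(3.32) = -55.09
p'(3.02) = -25.73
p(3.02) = -47.05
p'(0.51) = -8.21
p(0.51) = -4.46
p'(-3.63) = 20.69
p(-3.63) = -30.29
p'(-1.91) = 8.68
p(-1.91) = -5.03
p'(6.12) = -47.37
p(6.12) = -160.35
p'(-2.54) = 13.08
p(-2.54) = -11.89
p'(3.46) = -28.80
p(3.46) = -59.05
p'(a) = -6.98*a - 4.65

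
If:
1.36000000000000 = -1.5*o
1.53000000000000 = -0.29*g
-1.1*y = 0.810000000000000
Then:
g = -5.28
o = -0.91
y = -0.74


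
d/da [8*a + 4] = 8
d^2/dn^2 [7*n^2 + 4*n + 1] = 14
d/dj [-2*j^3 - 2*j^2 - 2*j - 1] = -6*j^2 - 4*j - 2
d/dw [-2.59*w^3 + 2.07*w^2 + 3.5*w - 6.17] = -7.77*w^2 + 4.14*w + 3.5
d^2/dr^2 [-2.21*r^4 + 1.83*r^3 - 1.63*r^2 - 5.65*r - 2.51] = -26.52*r^2 + 10.98*r - 3.26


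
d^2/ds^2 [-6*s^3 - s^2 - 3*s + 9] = -36*s - 2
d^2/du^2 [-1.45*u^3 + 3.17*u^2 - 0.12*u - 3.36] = 6.34 - 8.7*u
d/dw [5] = 0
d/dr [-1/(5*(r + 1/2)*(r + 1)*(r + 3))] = 4*(3*r^2 + 9*r + 5)/(5*(4*r^6 + 36*r^5 + 121*r^4 + 192*r^3 + 154*r^2 + 60*r + 9))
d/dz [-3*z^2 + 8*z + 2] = 8 - 6*z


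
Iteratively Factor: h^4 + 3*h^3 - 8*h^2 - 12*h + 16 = (h + 4)*(h^3 - h^2 - 4*h + 4) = (h - 2)*(h + 4)*(h^2 + h - 2) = (h - 2)*(h + 2)*(h + 4)*(h - 1)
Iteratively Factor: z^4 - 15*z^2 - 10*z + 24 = (z - 4)*(z^3 + 4*z^2 + z - 6) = (z - 4)*(z - 1)*(z^2 + 5*z + 6) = (z - 4)*(z - 1)*(z + 2)*(z + 3)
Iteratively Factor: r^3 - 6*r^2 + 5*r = (r - 1)*(r^2 - 5*r) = (r - 5)*(r - 1)*(r)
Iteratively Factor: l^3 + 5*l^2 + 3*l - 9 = (l + 3)*(l^2 + 2*l - 3) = (l - 1)*(l + 3)*(l + 3)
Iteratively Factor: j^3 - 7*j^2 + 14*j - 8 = (j - 2)*(j^2 - 5*j + 4) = (j - 2)*(j - 1)*(j - 4)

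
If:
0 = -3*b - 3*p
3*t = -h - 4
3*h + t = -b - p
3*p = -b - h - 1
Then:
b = 3/4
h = 1/2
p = -3/4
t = -3/2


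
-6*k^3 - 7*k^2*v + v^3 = (-3*k + v)*(k + v)*(2*k + v)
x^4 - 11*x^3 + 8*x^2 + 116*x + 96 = (x - 8)*(x - 6)*(x + 1)*(x + 2)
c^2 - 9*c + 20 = (c - 5)*(c - 4)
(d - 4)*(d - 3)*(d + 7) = d^3 - 37*d + 84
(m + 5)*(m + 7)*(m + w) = m^3 + m^2*w + 12*m^2 + 12*m*w + 35*m + 35*w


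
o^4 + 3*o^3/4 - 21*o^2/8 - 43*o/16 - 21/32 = (o - 7/4)*(o + 1/2)^2*(o + 3/2)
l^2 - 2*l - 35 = (l - 7)*(l + 5)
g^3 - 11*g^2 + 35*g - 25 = (g - 5)^2*(g - 1)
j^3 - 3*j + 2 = (j - 1)^2*(j + 2)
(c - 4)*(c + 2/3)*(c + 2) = c^3 - 4*c^2/3 - 28*c/3 - 16/3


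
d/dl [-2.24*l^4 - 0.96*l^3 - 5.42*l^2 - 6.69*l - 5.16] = -8.96*l^3 - 2.88*l^2 - 10.84*l - 6.69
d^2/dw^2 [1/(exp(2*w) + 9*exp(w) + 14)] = (2*(2*exp(w) + 9)^2*exp(w) - (4*exp(w) + 9)*(exp(2*w) + 9*exp(w) + 14))*exp(w)/(exp(2*w) + 9*exp(w) + 14)^3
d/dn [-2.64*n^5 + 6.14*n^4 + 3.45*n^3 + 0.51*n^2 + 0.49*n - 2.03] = -13.2*n^4 + 24.56*n^3 + 10.35*n^2 + 1.02*n + 0.49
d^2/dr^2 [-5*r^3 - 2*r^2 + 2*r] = -30*r - 4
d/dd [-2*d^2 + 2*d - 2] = 2 - 4*d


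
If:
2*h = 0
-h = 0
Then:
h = 0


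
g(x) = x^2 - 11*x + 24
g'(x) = 2*x - 11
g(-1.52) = 43.03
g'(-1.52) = -14.04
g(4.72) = -5.64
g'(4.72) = -1.56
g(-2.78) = 62.31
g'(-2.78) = -16.56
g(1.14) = 12.76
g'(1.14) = -8.72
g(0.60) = 17.76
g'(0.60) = -9.80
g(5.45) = -6.25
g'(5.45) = -0.10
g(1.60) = 8.96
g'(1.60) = -7.80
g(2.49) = 2.81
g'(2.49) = -6.02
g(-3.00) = 66.00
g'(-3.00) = -17.00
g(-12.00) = 300.00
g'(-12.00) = -35.00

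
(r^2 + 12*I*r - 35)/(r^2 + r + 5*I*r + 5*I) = (r + 7*I)/(r + 1)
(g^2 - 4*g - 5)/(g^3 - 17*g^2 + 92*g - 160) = (g + 1)/(g^2 - 12*g + 32)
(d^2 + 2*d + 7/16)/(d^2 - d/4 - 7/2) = (d + 1/4)/(d - 2)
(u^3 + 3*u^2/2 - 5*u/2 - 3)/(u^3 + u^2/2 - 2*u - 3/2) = (u + 2)/(u + 1)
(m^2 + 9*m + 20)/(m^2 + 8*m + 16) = (m + 5)/(m + 4)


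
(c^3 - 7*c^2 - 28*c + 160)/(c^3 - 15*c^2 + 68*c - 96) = (c + 5)/(c - 3)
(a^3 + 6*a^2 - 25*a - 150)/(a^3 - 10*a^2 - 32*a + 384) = (a^2 - 25)/(a^2 - 16*a + 64)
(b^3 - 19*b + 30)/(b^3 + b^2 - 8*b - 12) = (b^2 + 3*b - 10)/(b^2 + 4*b + 4)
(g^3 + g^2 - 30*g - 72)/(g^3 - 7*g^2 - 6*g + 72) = (g + 4)/(g - 4)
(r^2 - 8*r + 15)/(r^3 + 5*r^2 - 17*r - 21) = (r - 5)/(r^2 + 8*r + 7)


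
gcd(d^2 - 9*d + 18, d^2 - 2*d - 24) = d - 6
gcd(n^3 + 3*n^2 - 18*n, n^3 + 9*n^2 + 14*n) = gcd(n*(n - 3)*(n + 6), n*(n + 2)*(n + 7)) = n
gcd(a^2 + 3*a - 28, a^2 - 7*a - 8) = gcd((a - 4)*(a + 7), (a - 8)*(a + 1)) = 1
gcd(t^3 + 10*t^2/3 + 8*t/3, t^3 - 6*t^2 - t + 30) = t + 2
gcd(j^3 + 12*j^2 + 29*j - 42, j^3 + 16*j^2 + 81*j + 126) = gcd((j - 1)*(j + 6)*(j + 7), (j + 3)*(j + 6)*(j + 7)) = j^2 + 13*j + 42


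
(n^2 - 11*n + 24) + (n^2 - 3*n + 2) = 2*n^2 - 14*n + 26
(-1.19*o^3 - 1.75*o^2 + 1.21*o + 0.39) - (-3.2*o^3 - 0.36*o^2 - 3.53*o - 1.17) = 2.01*o^3 - 1.39*o^2 + 4.74*o + 1.56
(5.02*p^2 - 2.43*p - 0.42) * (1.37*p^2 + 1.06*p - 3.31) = 6.8774*p^4 + 1.9921*p^3 - 19.7674*p^2 + 7.5981*p + 1.3902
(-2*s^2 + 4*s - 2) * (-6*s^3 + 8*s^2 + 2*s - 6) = 12*s^5 - 40*s^4 + 40*s^3 + 4*s^2 - 28*s + 12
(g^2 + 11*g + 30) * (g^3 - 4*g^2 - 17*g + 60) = g^5 + 7*g^4 - 31*g^3 - 247*g^2 + 150*g + 1800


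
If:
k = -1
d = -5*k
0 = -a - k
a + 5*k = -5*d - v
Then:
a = 1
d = 5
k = -1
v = -21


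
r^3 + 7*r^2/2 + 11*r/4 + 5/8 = (r + 1/2)^2*(r + 5/2)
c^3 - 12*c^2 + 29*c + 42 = (c - 7)*(c - 6)*(c + 1)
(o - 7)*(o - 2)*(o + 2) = o^3 - 7*o^2 - 4*o + 28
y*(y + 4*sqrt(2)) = y^2 + 4*sqrt(2)*y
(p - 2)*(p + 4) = p^2 + 2*p - 8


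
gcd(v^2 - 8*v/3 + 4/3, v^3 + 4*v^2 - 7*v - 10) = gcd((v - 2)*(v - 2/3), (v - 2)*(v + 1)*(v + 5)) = v - 2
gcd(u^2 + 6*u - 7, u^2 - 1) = u - 1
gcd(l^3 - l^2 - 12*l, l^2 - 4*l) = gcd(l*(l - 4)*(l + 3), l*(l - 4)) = l^2 - 4*l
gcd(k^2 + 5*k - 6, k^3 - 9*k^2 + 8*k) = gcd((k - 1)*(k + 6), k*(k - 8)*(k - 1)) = k - 1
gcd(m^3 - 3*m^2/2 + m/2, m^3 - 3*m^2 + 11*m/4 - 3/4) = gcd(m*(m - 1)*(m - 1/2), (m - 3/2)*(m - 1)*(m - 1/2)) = m^2 - 3*m/2 + 1/2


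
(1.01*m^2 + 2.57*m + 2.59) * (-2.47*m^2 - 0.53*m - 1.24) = -2.4947*m^4 - 6.8832*m^3 - 9.0118*m^2 - 4.5595*m - 3.2116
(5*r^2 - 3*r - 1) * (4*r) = 20*r^3 - 12*r^2 - 4*r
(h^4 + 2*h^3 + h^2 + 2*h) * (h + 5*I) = h^5 + 2*h^4 + 5*I*h^4 + h^3 + 10*I*h^3 + 2*h^2 + 5*I*h^2 + 10*I*h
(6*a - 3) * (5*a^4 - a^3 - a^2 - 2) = 30*a^5 - 21*a^4 - 3*a^3 + 3*a^2 - 12*a + 6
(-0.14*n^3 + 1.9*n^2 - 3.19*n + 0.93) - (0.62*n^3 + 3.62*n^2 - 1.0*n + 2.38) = -0.76*n^3 - 1.72*n^2 - 2.19*n - 1.45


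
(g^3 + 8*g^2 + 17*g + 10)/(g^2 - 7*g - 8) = (g^2 + 7*g + 10)/(g - 8)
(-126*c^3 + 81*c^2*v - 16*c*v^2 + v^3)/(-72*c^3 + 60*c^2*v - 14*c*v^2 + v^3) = (21*c^2 - 10*c*v + v^2)/(12*c^2 - 8*c*v + v^2)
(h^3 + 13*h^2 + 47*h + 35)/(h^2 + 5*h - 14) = (h^2 + 6*h + 5)/(h - 2)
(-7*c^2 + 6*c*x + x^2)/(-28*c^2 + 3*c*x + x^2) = (-c + x)/(-4*c + x)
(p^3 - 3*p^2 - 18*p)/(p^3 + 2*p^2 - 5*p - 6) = p*(p - 6)/(p^2 - p - 2)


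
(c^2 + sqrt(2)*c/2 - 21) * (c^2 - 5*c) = c^4 - 5*c^3 + sqrt(2)*c^3/2 - 21*c^2 - 5*sqrt(2)*c^2/2 + 105*c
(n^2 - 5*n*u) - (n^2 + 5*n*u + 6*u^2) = -10*n*u - 6*u^2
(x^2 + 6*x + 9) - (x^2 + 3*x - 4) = 3*x + 13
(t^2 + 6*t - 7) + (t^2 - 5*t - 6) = 2*t^2 + t - 13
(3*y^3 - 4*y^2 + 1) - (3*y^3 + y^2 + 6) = -5*y^2 - 5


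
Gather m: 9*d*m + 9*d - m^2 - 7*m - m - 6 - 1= 9*d - m^2 + m*(9*d - 8) - 7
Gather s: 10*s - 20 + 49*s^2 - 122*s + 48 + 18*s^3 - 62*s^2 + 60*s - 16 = 18*s^3 - 13*s^2 - 52*s + 12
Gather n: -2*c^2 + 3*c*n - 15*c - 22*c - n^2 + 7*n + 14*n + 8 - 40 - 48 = -2*c^2 - 37*c - n^2 + n*(3*c + 21) - 80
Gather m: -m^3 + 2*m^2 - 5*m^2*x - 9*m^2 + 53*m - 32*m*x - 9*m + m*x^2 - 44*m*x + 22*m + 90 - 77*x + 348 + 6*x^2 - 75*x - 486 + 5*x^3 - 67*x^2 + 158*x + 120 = -m^3 + m^2*(-5*x - 7) + m*(x^2 - 76*x + 66) + 5*x^3 - 61*x^2 + 6*x + 72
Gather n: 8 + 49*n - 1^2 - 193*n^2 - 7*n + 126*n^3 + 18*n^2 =126*n^3 - 175*n^2 + 42*n + 7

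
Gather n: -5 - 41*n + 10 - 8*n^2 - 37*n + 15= -8*n^2 - 78*n + 20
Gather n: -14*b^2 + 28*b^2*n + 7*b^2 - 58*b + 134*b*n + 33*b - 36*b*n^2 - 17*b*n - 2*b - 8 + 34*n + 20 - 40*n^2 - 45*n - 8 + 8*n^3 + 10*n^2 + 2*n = -7*b^2 - 27*b + 8*n^3 + n^2*(-36*b - 30) + n*(28*b^2 + 117*b - 9) + 4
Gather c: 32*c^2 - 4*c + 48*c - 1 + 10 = 32*c^2 + 44*c + 9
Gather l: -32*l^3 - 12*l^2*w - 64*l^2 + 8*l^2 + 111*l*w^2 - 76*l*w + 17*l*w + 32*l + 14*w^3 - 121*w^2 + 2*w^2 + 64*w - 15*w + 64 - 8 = -32*l^3 + l^2*(-12*w - 56) + l*(111*w^2 - 59*w + 32) + 14*w^3 - 119*w^2 + 49*w + 56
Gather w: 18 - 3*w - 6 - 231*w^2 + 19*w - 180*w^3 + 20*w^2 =-180*w^3 - 211*w^2 + 16*w + 12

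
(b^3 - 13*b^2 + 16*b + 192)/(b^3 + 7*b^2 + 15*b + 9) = (b^2 - 16*b + 64)/(b^2 + 4*b + 3)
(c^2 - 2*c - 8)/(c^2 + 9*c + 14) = (c - 4)/(c + 7)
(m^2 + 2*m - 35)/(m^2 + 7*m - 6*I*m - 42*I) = (m - 5)/(m - 6*I)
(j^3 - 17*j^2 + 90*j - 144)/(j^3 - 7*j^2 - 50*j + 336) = (j - 3)/(j + 7)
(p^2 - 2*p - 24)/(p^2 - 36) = (p + 4)/(p + 6)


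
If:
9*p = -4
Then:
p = -4/9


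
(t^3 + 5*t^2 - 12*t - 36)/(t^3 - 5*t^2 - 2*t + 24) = (t + 6)/(t - 4)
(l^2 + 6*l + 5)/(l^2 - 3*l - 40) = (l + 1)/(l - 8)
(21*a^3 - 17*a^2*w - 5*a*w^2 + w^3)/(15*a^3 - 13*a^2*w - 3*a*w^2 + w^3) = (-7*a + w)/(-5*a + w)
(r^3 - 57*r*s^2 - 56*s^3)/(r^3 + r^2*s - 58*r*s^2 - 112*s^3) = (r + s)/(r + 2*s)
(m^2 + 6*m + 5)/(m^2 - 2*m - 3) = (m + 5)/(m - 3)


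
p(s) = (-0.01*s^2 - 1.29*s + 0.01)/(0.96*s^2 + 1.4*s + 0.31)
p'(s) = (-1.92*s - 1.4)*(-0.01*s^2 - 1.29*s + 0.01)/(0.96*s^2 + 1.4*s + 0.31)^2 + (-0.02*s - 1.29)/(0.96*s^2 + 1.4*s + 0.31)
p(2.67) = -0.32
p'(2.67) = 0.07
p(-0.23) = 7.89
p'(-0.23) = -228.22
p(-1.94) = 2.05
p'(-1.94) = 2.91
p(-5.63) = 0.30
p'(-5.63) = 0.07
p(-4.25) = 0.45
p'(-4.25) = 0.16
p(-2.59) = 1.05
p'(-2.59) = 0.81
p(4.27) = -0.24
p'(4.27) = 0.04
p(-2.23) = 1.45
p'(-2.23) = 1.49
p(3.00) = -0.30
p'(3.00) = 0.06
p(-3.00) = 0.80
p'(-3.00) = 0.47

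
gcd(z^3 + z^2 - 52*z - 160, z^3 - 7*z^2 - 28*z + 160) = z^2 - 3*z - 40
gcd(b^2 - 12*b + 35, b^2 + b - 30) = b - 5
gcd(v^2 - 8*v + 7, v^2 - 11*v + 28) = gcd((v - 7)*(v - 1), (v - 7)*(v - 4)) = v - 7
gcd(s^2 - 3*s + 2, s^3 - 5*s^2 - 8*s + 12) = s - 1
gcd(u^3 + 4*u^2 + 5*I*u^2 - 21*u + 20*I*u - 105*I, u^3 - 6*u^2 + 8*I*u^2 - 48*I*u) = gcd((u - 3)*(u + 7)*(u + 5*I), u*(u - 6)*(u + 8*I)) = 1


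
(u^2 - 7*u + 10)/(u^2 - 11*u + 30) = (u - 2)/(u - 6)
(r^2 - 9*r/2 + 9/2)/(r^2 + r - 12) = (r - 3/2)/(r + 4)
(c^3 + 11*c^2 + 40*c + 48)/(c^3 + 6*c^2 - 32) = (c + 3)/(c - 2)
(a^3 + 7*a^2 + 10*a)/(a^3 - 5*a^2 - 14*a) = (a + 5)/(a - 7)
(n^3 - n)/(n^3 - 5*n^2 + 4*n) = (n + 1)/(n - 4)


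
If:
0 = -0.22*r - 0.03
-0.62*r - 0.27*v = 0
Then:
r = -0.14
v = 0.31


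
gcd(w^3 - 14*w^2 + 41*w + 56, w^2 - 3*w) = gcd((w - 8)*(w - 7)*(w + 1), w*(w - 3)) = 1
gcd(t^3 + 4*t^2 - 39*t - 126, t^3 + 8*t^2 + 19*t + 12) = t + 3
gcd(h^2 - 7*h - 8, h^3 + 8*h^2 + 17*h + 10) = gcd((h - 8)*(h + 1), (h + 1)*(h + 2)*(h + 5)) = h + 1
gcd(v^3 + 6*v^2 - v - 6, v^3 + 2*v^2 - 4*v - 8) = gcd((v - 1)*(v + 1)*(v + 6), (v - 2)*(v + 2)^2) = 1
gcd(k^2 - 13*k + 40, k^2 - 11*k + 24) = k - 8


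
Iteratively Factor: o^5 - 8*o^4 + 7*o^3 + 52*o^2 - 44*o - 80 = (o - 2)*(o^4 - 6*o^3 - 5*o^2 + 42*o + 40) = (o - 4)*(o - 2)*(o^3 - 2*o^2 - 13*o - 10) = (o - 4)*(o - 2)*(o + 2)*(o^2 - 4*o - 5) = (o - 5)*(o - 4)*(o - 2)*(o + 2)*(o + 1)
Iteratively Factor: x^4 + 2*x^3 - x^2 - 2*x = (x + 2)*(x^3 - x) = (x - 1)*(x + 2)*(x^2 + x) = (x - 1)*(x + 1)*(x + 2)*(x)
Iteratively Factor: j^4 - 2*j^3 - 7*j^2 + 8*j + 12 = (j + 2)*(j^3 - 4*j^2 + j + 6) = (j + 1)*(j + 2)*(j^2 - 5*j + 6) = (j - 2)*(j + 1)*(j + 2)*(j - 3)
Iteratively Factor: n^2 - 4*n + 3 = (n - 1)*(n - 3)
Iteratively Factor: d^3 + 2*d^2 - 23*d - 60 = (d + 4)*(d^2 - 2*d - 15) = (d - 5)*(d + 4)*(d + 3)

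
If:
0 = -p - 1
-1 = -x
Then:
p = -1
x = 1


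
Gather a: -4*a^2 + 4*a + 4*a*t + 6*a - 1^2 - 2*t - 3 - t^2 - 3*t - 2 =-4*a^2 + a*(4*t + 10) - t^2 - 5*t - 6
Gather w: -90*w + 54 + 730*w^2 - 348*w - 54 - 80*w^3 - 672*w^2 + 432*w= -80*w^3 + 58*w^2 - 6*w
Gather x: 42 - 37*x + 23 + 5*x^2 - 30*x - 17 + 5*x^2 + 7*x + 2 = 10*x^2 - 60*x + 50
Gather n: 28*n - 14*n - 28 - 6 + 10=14*n - 24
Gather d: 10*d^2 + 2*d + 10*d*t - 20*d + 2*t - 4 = 10*d^2 + d*(10*t - 18) + 2*t - 4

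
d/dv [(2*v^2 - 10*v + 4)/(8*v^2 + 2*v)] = (21*v^2 - 16*v - 2)/(v^2*(16*v^2 + 8*v + 1))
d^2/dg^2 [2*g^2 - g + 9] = 4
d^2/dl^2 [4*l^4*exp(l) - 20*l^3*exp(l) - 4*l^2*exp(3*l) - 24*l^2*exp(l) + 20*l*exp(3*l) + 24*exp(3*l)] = 4*(l^4 + 3*l^3 - 9*l^2*exp(2*l) - 24*l^2 + 33*l*exp(2*l) - 54*l + 82*exp(2*l) - 12)*exp(l)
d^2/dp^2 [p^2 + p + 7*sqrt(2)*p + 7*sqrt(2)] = 2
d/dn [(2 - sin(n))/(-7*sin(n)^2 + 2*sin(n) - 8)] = (-7*sin(n)^2 + 28*sin(n) + 4)*cos(n)/(7*sin(n)^2 - 2*sin(n) + 8)^2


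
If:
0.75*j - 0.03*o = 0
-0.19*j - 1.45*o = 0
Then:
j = 0.00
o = 0.00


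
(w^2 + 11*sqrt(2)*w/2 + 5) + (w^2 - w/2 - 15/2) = 2*w^2 - w/2 + 11*sqrt(2)*w/2 - 5/2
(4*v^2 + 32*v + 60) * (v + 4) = 4*v^3 + 48*v^2 + 188*v + 240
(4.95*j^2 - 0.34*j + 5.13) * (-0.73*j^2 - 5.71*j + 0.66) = -3.6135*j^4 - 28.0163*j^3 + 1.4635*j^2 - 29.5167*j + 3.3858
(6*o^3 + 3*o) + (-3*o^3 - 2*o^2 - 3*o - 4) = 3*o^3 - 2*o^2 - 4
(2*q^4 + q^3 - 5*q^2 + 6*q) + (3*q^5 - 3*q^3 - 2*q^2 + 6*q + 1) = 3*q^5 + 2*q^4 - 2*q^3 - 7*q^2 + 12*q + 1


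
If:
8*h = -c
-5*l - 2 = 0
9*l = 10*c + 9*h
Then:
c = -144/355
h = 18/355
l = -2/5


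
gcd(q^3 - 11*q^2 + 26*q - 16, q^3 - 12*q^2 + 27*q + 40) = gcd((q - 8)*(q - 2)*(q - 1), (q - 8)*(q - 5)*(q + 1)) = q - 8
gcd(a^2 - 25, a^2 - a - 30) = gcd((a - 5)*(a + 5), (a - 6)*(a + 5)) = a + 5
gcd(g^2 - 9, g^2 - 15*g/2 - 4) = 1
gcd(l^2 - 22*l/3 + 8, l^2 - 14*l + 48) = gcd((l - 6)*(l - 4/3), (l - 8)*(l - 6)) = l - 6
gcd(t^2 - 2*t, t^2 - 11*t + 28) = 1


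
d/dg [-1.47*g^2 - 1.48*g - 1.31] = -2.94*g - 1.48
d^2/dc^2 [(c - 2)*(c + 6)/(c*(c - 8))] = 24*(c^3 - 3*c^2 + 24*c - 64)/(c^3*(c^3 - 24*c^2 + 192*c - 512))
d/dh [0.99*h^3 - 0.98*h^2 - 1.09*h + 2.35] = 2.97*h^2 - 1.96*h - 1.09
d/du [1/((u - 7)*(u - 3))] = 2*(5 - u)/(u^4 - 20*u^3 + 142*u^2 - 420*u + 441)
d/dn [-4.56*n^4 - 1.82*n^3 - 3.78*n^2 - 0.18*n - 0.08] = -18.24*n^3 - 5.46*n^2 - 7.56*n - 0.18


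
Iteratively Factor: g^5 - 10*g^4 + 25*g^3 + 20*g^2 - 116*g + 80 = (g - 2)*(g^4 - 8*g^3 + 9*g^2 + 38*g - 40) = (g - 2)*(g + 2)*(g^3 - 10*g^2 + 29*g - 20) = (g - 5)*(g - 2)*(g + 2)*(g^2 - 5*g + 4) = (g - 5)*(g - 4)*(g - 2)*(g + 2)*(g - 1)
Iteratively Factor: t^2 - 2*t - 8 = (t - 4)*(t + 2)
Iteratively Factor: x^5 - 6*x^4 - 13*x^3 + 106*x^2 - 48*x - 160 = (x + 1)*(x^4 - 7*x^3 - 6*x^2 + 112*x - 160) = (x + 1)*(x + 4)*(x^3 - 11*x^2 + 38*x - 40) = (x - 2)*(x + 1)*(x + 4)*(x^2 - 9*x + 20) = (x - 4)*(x - 2)*(x + 1)*(x + 4)*(x - 5)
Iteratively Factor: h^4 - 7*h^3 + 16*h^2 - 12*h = (h - 2)*(h^3 - 5*h^2 + 6*h) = h*(h - 2)*(h^2 - 5*h + 6) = h*(h - 3)*(h - 2)*(h - 2)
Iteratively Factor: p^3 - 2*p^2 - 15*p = (p + 3)*(p^2 - 5*p) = p*(p + 3)*(p - 5)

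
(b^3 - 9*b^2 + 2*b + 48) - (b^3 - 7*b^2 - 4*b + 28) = -2*b^2 + 6*b + 20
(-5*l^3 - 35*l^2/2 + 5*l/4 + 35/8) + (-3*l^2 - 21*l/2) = -5*l^3 - 41*l^2/2 - 37*l/4 + 35/8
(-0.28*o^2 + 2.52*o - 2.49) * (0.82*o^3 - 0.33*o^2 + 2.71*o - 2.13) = -0.2296*o^5 + 2.1588*o^4 - 3.6322*o^3 + 8.2473*o^2 - 12.1155*o + 5.3037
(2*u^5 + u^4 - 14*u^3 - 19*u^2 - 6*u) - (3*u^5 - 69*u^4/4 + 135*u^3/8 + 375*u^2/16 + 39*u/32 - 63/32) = -u^5 + 73*u^4/4 - 247*u^3/8 - 679*u^2/16 - 231*u/32 + 63/32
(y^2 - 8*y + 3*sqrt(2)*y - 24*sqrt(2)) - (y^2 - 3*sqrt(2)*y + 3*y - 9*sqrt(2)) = -11*y + 6*sqrt(2)*y - 15*sqrt(2)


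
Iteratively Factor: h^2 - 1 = (h - 1)*(h + 1)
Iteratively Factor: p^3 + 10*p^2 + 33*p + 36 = (p + 3)*(p^2 + 7*p + 12) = (p + 3)*(p + 4)*(p + 3)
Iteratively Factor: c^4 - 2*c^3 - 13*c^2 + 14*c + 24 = (c - 2)*(c^3 - 13*c - 12) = (c - 2)*(c + 1)*(c^2 - c - 12) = (c - 2)*(c + 1)*(c + 3)*(c - 4)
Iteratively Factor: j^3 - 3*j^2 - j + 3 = (j - 3)*(j^2 - 1) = (j - 3)*(j + 1)*(j - 1)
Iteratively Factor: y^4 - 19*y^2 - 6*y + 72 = (y - 4)*(y^3 + 4*y^2 - 3*y - 18) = (y - 4)*(y + 3)*(y^2 + y - 6) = (y - 4)*(y + 3)^2*(y - 2)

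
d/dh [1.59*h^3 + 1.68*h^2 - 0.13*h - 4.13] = 4.77*h^2 + 3.36*h - 0.13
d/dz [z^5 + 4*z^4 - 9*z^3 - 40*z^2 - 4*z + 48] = 5*z^4 + 16*z^3 - 27*z^2 - 80*z - 4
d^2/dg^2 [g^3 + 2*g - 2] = 6*g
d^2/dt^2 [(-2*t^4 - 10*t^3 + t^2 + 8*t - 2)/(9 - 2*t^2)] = 2*(8*t^6 - 108*t^4 + 148*t^3 + 942*t^2 + 1998*t - 45)/(8*t^6 - 108*t^4 + 486*t^2 - 729)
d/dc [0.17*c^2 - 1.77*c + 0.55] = 0.34*c - 1.77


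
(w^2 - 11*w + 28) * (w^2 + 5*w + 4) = w^4 - 6*w^3 - 23*w^2 + 96*w + 112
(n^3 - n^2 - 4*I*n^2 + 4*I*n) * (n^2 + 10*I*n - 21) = n^5 - n^4 + 6*I*n^4 + 19*n^3 - 6*I*n^3 - 19*n^2 + 84*I*n^2 - 84*I*n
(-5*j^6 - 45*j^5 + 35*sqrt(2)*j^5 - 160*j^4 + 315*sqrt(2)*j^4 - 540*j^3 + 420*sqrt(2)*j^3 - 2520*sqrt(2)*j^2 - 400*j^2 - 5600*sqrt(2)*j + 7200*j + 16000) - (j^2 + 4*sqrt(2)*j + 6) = -5*j^6 - 45*j^5 + 35*sqrt(2)*j^5 - 160*j^4 + 315*sqrt(2)*j^4 - 540*j^3 + 420*sqrt(2)*j^3 - 2520*sqrt(2)*j^2 - 401*j^2 - 5604*sqrt(2)*j + 7200*j + 15994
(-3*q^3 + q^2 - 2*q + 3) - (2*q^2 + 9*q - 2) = -3*q^3 - q^2 - 11*q + 5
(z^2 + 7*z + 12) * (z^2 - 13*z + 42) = z^4 - 6*z^3 - 37*z^2 + 138*z + 504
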